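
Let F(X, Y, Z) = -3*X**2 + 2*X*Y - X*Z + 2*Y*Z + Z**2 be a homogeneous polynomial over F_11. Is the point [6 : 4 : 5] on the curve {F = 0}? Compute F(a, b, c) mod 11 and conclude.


F(6,4,5) ≡ 8 (mod 11); P is NOT on the curve.

Evaluate F(6, 4, 5) term-by-term (mod 11).
  -3*X**2 ↦ -3·36·1·1 = -108
  2*X*Y ↦ 2·6·4·1 = 48
  -X*Z ↦ -1·6·1·5 = -30
  2*Y*Z ↦ 2·1·4·5 = 40
  Z**2 ↦ 1·1·1·25 = 25
Sum: F(6, 4, 5) = (-108) + (48) + (-30) + (40) + (25) = -25.
Reducing mod 11: -25 ≡ 8 (mod 11).
Since F(a, b, c) ≡ 8 ≠ 0 (mod 11), P does NOT lie on the curve.


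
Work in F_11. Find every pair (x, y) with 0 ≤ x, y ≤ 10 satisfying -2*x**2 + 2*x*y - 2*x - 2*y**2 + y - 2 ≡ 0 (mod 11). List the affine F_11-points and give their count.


Affine F_11-points: {(1, 8), (1, 10), (2, 1), (2, 7), (4, 3), (4, 7), (6, 4), (6, 8), (8, 4), (8, 10), (9, 1), (9, 3)}; count = 12.

For each of the 121 pairs (x, y) ∈ F_11², evaluate f(x, y) mod 11. Record the zeros.
  x = 0: [0↦9, 1↦8, 2↦3, 3↦5, 4↦3, 5↦8, 6↦9, 7↦6, 8↦10, 9↦10, 10↦6]  zeros at y ∈ ∅
  x = 1: [0↦5, 1↦6, 2↦3, 3↦7, 4↦7, 5↦3, 6↦6, 7↦5, 8↦0, 9↦2, 10↦0]  zeros at y ∈ {8, 10}
  x = 2: [0↦8, 1↦0, 2↦10, 3↦5, 4↦7, 5↦5, 6↦10, 7↦0, 8↦8, 9↦1, 10↦1]  zeros at y ∈ {1, 7}
  x = 3: [0↦7, 1↦1, 2↦2, 3↦10, 4↦3, 5↦3, 6↦10, 7↦2, 8↦1, 9↦7, 10↦9]  zeros at y ∈ ∅
  x = 4: [0↦2, 1↦9, 2↦1, 3↦0, 4↦6, 5↦8, 6↦6, 7↦0, 8↦1, 9↦9, 10↦2]  zeros at y ∈ {3, 7}
  x = 5: [0↦4, 1↦2, 2↦7, 3↦8, 4↦5, 5↦9, 6↦9, 7↦5, 8↦8, 9↦7, 10↦2]  zeros at y ∈ ∅
  x = 6: [0↦2, 1↦2, 2↦9, 3↦1, 4↦0, 5↦6, 6↦8, 7↦6, 8↦0, 9↦1, 10↦9]  zeros at y ∈ {4, 8}
  x = 7: [0↦7, 1↦9, 2↦7, 3↦1, 4↦2, 5↦10, 6↦3, 7↦3, 8↦10, 9↦2, 10↦1]  zeros at y ∈ ∅
  x = 8: [0↦8, 1↦1, 2↦1, 3↦8, 4↦0, 5↦10, 6↦5, 7↦7, 8↦5, 9↦10, 10↦0]  zeros at y ∈ {4, 10}
  x = 9: [0↦5, 1↦0, 2↦2, 3↦0, 4↦5, 5↦6, 6↦3, 7↦7, 8↦7, 9↦3, 10↦6]  zeros at y ∈ {1, 3}
  x = 10: [0↦9, 1↦6, 2↦10, 3↦10, 4↦6, 5↦9, 6↦8, 7↦3, 8↦5, 9↦3, 10↦8]  zeros at y ∈ ∅
Collecting zeros: affine points = {(1, 8), (1, 10), (2, 1), (2, 7), (4, 3), (4, 7), (6, 4), (6, 8), (8, 4), (8, 10), (9, 1), (9, 3)}.
Total count |C(F_11)_aff| = 12.


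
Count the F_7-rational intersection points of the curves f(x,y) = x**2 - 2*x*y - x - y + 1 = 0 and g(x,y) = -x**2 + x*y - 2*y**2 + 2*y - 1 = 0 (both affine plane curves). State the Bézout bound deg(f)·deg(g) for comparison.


Common zeros: {(3, 1), (3, 5)}; count = 2; Bézout bound = 4.

deg(f) = 2, deg(g) = 2, so Bézout bound = 4.
Scan x ∈ F_7. For each x, list the y ∈ F_7 with f(x, y) ≡ 0 and those with g(x, y) ≡ 0 (mod 7); the common zeros in that column are the intersection.
  x = 0: f ≡ 0 at y ∈ {1}; g ≡ 0 at y ∈ ∅; common: ∅.
  x = 1: f ≡ 0 at y ∈ {5}; g ≡ 0 at y ∈ {6}; common: ∅.
  x = 2: f ≡ 0 at y ∈ {2}; g ≡ 0 at y ∈ {4, 5}; common: ∅.
  x = 3: f ≡ 0 at y ∈ {0, 1, 2, 3, 4, 5, 6}; g ≡ 0 at y ∈ {1, 5}; common: {1, 5}.
  x = 4: f ≡ 0 at y ∈ {3}; g ≡ 0 at y ∈ ∅; common: ∅.
  x = 5: f ≡ 0 at y ∈ {0}; g ≡ 0 at y ∈ {1, 6}; common: ∅.
  x = 6: f ≡ 0 at y ∈ {4}; g ≡ 0 at y ∈ ∅; common: ∅.
Collecting: common zeros = {(3, 1), (3, 5)}, so the count is 2.
Comparison with the Bézout bound: 2 ≤ 4 = deg(f)·deg(g), as expected for curves with no common component (the affine F_7-count falls short of the bound because intersections may lie at infinity, over extension fields, or carry multiplicity).


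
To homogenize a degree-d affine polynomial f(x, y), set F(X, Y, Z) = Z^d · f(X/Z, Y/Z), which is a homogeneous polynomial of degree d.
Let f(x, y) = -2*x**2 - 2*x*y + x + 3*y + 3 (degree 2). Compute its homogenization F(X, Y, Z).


F(X, Y, Z) = -2*X**2 - 2*X*Y + X*Z + 3*Y*Z + 3*Z**2

deg(f) = 2.
Substitute x = X/Z, y = Y/Z into f, then multiply by Z^2.
  monomial -2·x^2·y^0 ↦ -2·X^2·Y^0·Z^0.
  monomial -2·x^1·y^1 ↦ -2·X^1·Y^1·Z^0.
  monomial 1·x^1·y^0 ↦ 1·X^1·Y^0·Z^1.
  monomial 3·x^0·y^1 ↦ 3·X^0·Y^1·Z^1.
  monomial 3·x^0·y^0 ↦ 3·X^0·Y^0·Z^2.
Collecting: F(X, Y, Z) = -2*X**2 - 2*X*Y + X*Z + 3*Y*Z + 3*Z**2.


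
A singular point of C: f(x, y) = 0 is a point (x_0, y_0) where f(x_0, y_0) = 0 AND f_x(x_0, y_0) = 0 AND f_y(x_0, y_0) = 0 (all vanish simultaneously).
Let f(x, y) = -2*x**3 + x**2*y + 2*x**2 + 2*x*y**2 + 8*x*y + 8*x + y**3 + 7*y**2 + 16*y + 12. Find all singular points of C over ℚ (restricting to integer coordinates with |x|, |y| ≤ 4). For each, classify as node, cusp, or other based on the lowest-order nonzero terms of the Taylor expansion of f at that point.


Singular points: {(0, -2)}; classification: cusp.

Compute partial derivatives:
  f_x = -6*x**2 + 2*x*y + 4*x + 2*y**2 + 8*y + 8.
  f_y = x**2 + 4*x*y + 8*x + 3*y**2 + 14*y + 16.
Scan x_0 ∈ {−4, ..., 4}. For each x_0, f_y(x_0, y) is a polynomial in y; find its integer roots y ∈ {−4, ..., 4}, then test f_x and f at those candidates.
  x = -4: f_y(-4, y) = 3*y**2 - 2*y; vanishes at y ∈ {0}. (-4, 0): f_x = -104 ≠ 0.
  x = -3: f_y(-3, y) = 3*y**2 + 2*y + 1; no integer root y with |y| ≤ 4.
  x = -2: f_y(-2, y) = 3*y**2 + 6*y + 4; no integer root y with |y| ≤ 4.
  x = -1: f_y(-1, y) = 3*y**2 + 10*y + 9; no integer root y with |y| ≤ 4.
  x = 0: f_y(0, y) = 3*y**2 + 14*y + 16; vanishes at y ∈ {-2}. (0, -2): f_x = 0, f = 0 — SINGULAR.
  x = 1: f_y(1, y) = 3*y**2 + 18*y + 25; no integer root y with |y| ≤ 4.
  x = 2: f_y(2, y) = 3*y**2 + 22*y + 36; no integer root y with |y| ≤ 4.
  x = 3: f_y(3, y) = 3*y**2 + 26*y + 49; no integer root y with |y| ≤ 4.
  x = 4: f_y(4, y) = 3*y**2 + 30*y + 64; no integer root y with |y| ≤ 4.
Only singular point on the grid: (0, -2).
Classify: substitute x = 0 + u, y = -2 + v and expand: f = -2*u**3 + u**2*v + 2*u*v**2 + v**3 + v**2.
No constant or linear terms (consistent with a singular point). Quadratic part: v**2. Cubic part: -2*u**3 + u**2*v + 2*u*v**2 + v**3.
The quadratic part v**2 is a perfect square, so there is a single (double) tangent line v = 0, i.e. y = -2. Restricting the cubic part to that line (v = 0) leaves -2*u**3 ≠ 0, so f is not divisible by v and the branch is v² ≈ 2*u**3 to lowest order — this is a cusp.
Classification: cusp.


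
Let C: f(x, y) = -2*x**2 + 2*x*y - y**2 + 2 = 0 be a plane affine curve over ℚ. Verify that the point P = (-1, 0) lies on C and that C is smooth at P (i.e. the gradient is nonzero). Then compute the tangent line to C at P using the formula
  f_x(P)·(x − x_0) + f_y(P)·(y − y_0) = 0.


Tangent line at P: 4*x - 2*y + 4 = 0.

Step 1: f(-1, 0) = 0, so P lies on C.
Step 2: partial derivatives
  f_x(x, y) = -4*x + 2*y, f_y(x, y) = 2*x - 2*y.
  f_x(P) = 4, f_y(P) = -2 (gradient nonzero, so P is smooth).
Step 3: tangent line at P: 4·(x − -1) + -2·(y − 0) = 0.
Expanding: 4*x - 2*y + 4 = 0.


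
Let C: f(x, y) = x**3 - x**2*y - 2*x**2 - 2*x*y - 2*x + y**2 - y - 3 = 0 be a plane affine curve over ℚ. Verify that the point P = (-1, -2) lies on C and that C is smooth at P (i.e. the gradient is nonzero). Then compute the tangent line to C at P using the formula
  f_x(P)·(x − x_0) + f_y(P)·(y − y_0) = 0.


Tangent line at P: 5*x - 4*y - 3 = 0.

Step 1: f(-1, -2) = 0, so P lies on C.
Step 2: partial derivatives
  f_x(x, y) = 3*x**2 - 2*x*y - 4*x - 2*y - 2, f_y(x, y) = -x**2 - 2*x + 2*y - 1.
  f_x(P) = 5, f_y(P) = -4 (gradient nonzero, so P is smooth).
Step 3: tangent line at P: 5·(x − -1) + -4·(y − -2) = 0.
Expanding: 5*x - 4*y - 3 = 0.


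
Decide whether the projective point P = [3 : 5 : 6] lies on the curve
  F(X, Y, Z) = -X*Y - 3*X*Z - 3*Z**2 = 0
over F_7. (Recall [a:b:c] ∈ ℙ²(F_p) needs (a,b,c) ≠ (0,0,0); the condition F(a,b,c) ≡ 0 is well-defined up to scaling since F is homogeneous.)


F(3,5,6) ≡ 5 (mod 7); P is NOT on the curve.

Evaluate F(3, 5, 6) term-by-term (mod 7).
  -X*Y ↦ -1·3·5·1 = -15
  -3*X*Z ↦ -3·3·1·6 = -54
  -3*Z**2 ↦ -3·1·1·36 = -108
Sum: F(3, 5, 6) = (-15) + (-54) + (-108) = -177.
Reducing mod 7: -177 ≡ 5 (mod 7).
Since F(a, b, c) ≡ 5 ≠ 0 (mod 7), P does NOT lie on the curve.


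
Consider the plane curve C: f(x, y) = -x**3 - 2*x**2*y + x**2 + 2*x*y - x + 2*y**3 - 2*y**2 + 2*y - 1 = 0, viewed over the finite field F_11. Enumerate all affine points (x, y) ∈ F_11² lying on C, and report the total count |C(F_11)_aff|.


Affine F_11-points: {(0, 2), (0, 5), (1, 1), (2, 6), (3, 0), (4, 9), (6, 0), (10, 1), (10, 10)}; count = 9.

For each of the 121 pairs (x, y) ∈ F_11², evaluate f(x, y) mod 11. Record the zeros.
  x = 0: [0↦10, 1↦1, 2↦0, 3↦8, 4↦4, 5↦0, 6↦8, 7↦7, 8↦9, 9↦4, 10↦4]  zeros at y ∈ {2, 5}
  x = 1: [0↦9, 1↦0, 2↦10, 3↦7, 4↦3, 5↦10, 6↦7, 7↦6, 8↦8, 9↦3, 10↦3]  zeros at y ∈ {1}
  x = 2: [0↦4, 1↦2, 2↦8, 3↦1, 4↦4, 5↦7, 6↦0, 7↦6, 8↦4, 9↦6, 10↦2]  zeros at y ∈ {6}
  x = 3: [0↦0, 1↦1, 2↦10, 3↦6, 4↦1, 5↦7, 6↦3, 7↦1, 8↦2, 9↦7, 10↦6]  zeros at y ∈ {0}
  x = 4: [0↦2, 1↦2, 2↦10, 3↦5, 4↦10, 5↦4, 6↦10, 7↦7, 8↦7, 9↦0, 10↦9]  zeros at y ∈ {9}
  x = 5: [0↦4, 1↦10, 2↦2, 3↦3, 4↦3, 5↦3, 6↦4, 7↦7, 8↦2, 9↦1, 10↦5]  zeros at y ∈ ∅
  x = 6: [0↦0, 1↦8, 2↦2, 3↦5, 4↦7, 5↦9, 6↦1, 7↦6, 8↦3, 9↦4, 10↦10]  zeros at y ∈ {0}
  x = 7: [0↦6, 1↦1, 2↦4, 3↦5, 4↦5, 5↦5, 6↦6, 7↦9, 8↦4, 9↦3, 10↦7]  zeros at y ∈ ∅
  x = 8: [0↦5, 1↦5, 2↦2, 3↦8, 4↦2, 5↦7, 6↦2, 7↦10, 8↦10, 9↦3, 10↦1]  zeros at y ∈ ∅
  x = 9: [0↦2, 1↦3, 2↦1, 3↦8, 4↦3, 5↦9, 6↦5, 7↦3, 8↦4, 9↦9, 10↦8]  zeros at y ∈ ∅
  x = 10: [0↦2, 1↦0, 2↦6, 3↦10, 4↦2, 5↦5, 6↦9, 7↦4, 8↦2, 9↦4, 10↦0]  zeros at y ∈ {1, 10}
Collecting zeros: affine points = {(0, 2), (0, 5), (1, 1), (2, 6), (3, 0), (4, 9), (6, 0), (10, 1), (10, 10)}.
Total count |C(F_11)_aff| = 9.


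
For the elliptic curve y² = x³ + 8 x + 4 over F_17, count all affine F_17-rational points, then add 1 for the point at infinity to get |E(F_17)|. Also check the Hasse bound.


Affine points = {(0, 2), (0, 15), (1, 8), (1, 9), (3, 2), (3, 15), (4, 7), (4, 10), (5, 4), (5, 13), (6, 8), (6, 9), (8, 6), (8, 11), (10, 8), (10, 9), (12, 3), (12, 14), (14, 2), (14, 15)}; affine count = 20; |E(F_17)| = 21.

Discriminant check: Δ ∝ 4a³ + 27b² = 4·8³ + 27·4² = 4·512 + 27·16 ≡ 15 (mod 17). Nonzero ⇒ E is nonsingular.
For each x ∈ F_17, compute rhs = x³ + 8·x + 4 mod 17, then count y ∈ F_17 with y² ≡ rhs.
  x = 0: rhs = 4, matching y values: 2, 15 (2 points).
  x = 1: rhs = 13, matching y values: 8, 9 (2 points).
  x = 2: rhs = 11, matching y values: none (0 points).
  x = 3: rhs = 4, matching y values: 2, 15 (2 points).
  x = 4: rhs = 15, matching y values: 7, 10 (2 points).
  x = 5: rhs = 16, matching y values: 4, 13 (2 points).
  x = 6: rhs = 13, matching y values: 8, 9 (2 points).
  x = 7: rhs = 12, matching y values: none (0 points).
  x = 8: rhs = 2, matching y values: 6, 11 (2 points).
  x = 9: rhs = 6, matching y values: none (0 points).
  x = 10: rhs = 13, matching y values: 8, 9 (2 points).
  x = 11: rhs = 12, matching y values: none (0 points).
  x = 12: rhs = 9, matching y values: 3, 14 (2 points).
  x = 13: rhs = 10, matching y values: none (0 points).
  x = 14: rhs = 4, matching y values: 2, 15 (2 points).
  x = 15: rhs = 14, matching y values: none (0 points).
  x = 16: rhs = 12, matching y values: none (0 points).
Total affine count: 20.
Full point count |E(F_17)| = 20 + 1 = 21.
Hasse bound: |21 − (17+1)| = |3| = 3 ≤ 2√17 ≈ 8.2462 ✓.


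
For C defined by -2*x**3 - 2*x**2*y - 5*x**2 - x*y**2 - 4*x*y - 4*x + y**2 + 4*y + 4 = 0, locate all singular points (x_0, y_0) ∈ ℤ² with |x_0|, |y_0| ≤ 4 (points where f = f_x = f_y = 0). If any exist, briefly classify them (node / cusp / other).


Singular points: {(0, -2)}; classification: node.

Compute partial derivatives:
  f_x = -6*x**2 - 4*x*y - 10*x - y**2 - 4*y - 4.
  f_y = -2*x**2 - 2*x*y - 4*x + 2*y + 4.
Scan x_0 ∈ {−4, ..., 4}. For each x_0, f_y(x_0, y) is a polynomial in y; find its integer roots y ∈ {−4, ..., 4}, then test f_x and f at those candidates.
  x = -4: f_y(-4, y) = 10*y - 12; no integer root y with |y| ≤ 4.
  x = -3: f_y(-3, y) = 8*y - 2; no integer root y with |y| ≤ 4.
  x = -2: f_y(-2, y) = 6*y + 4; no integer root y with |y| ≤ 4.
  x = -1: f_y(-1, y) = 4*y + 6; no integer root y with |y| ≤ 4.
  x = 0: f_y(0, y) = 2*y + 4; vanishes at y ∈ {-2}. (0, -2): f_x = 0, f = 0 — SINGULAR.
  x = 1: f_y(1, y) = -2; no integer root y with |y| ≤ 4.
  x = 2: f_y(2, y) = -2*y - 12; no integer root y with |y| ≤ 4.
  x = 3: f_y(3, y) = -4*y - 26; no integer root y with |y| ≤ 4.
  x = 4: f_y(4, y) = -6*y - 44; no integer root y with |y| ≤ 4.
Only singular point on the grid: (0, -2).
Classify: substitute x = 0 + u, y = -2 + v and expand: f = -2*u**3 - 2*u**2*v - u**2 - u*v**2 + v**2.
No constant or linear terms (consistent with a singular point). Quadratic part: -u**2 + v**2. Cubic part: -2*u**3 - 2*u**2*v - u*v**2.
The quadratic part v**2 - u**2 = (v − u)(v + u) splits into two distinct linear factors, so there are two distinct tangent lines y − -2 = ±(x − 0) — this is a node (ordinary double point).
Classification: node.


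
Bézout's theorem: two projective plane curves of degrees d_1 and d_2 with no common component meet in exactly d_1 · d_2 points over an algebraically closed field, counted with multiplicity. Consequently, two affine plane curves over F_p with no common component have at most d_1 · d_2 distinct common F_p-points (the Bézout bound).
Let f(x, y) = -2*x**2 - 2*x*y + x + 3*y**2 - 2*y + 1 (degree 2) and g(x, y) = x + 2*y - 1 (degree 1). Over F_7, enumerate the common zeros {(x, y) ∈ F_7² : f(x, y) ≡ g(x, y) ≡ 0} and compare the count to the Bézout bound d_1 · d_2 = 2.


Common zeros: {(1, 0), (4, 2)}; count = 2; Bézout bound = 2.

deg(f) = 2, deg(g) = 1, so Bézout bound = 2.
Scan x ∈ F_7. For each x, list the y ∈ F_7 with f(x, y) ≡ 0 and those with g(x, y) ≡ 0 (mod 7); the common zeros in that column are the intersection.
  x = 0: f ≡ 0 at y ∈ ∅; g ≡ 0 at y ∈ {4}; common: ∅.
  x = 1: f ≡ 0 at y ∈ {0, 6}; g ≡ 0 at y ∈ {0}; common: {0}.
  x = 2: f ≡ 0 at y ∈ ∅; g ≡ 0 at y ∈ {3}; common: ∅.
  x = 3: f ≡ 0 at y ∈ {0, 5}; g ≡ 0 at y ∈ {6}; common: ∅.
  x = 4: f ≡ 0 at y ∈ {2, 6}; g ≡ 0 at y ∈ {2}; common: {2}.
  x = 5: f ≡ 0 at y ∈ {2}; g ≡ 0 at y ∈ {5}; common: ∅.
  x = 6: f ≡ 0 at y ∈ ∅; g ≡ 0 at y ∈ {1}; common: ∅.
Collecting: common zeros = {(1, 0), (4, 2)}, so the count is 2.
Comparison with the Bézout bound: 2 ≤ 2 = deg(f)·deg(g), as expected for curves with no common component (the bound is attained).


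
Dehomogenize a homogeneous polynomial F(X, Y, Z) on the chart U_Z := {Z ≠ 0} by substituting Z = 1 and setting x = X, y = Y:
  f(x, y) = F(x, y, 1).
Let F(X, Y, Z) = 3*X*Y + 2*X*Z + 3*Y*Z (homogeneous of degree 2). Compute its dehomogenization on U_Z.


f(x, y) = 3*x*y + 2*x + 3*y

On U_Z we set Z = 1. Each monomial c·X^i·Y^j·Z^k in F becomes c·x^i·y^j·1^k = c·x^i·y^j.
Substituting Z = 1: F(X, Y, 1) = 3*x*y + 2*x + 3*y.
Note: deg(f) ≤ deg(F) = 2; strict inequality happens when F is divisible by Z (lost terms).


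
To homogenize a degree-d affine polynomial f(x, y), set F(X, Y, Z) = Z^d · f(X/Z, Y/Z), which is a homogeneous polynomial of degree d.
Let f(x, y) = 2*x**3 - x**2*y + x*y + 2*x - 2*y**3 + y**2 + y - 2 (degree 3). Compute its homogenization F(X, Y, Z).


F(X, Y, Z) = 2*X**3 - X**2*Y + X*Y*Z + 2*X*Z**2 - 2*Y**3 + Y**2*Z + Y*Z**2 - 2*Z**3

deg(f) = 3.
Substitute x = X/Z, y = Y/Z into f, then multiply by Z^3.
  monomial 2·x^3·y^0 ↦ 2·X^3·Y^0·Z^0.
  monomial -1·x^2·y^1 ↦ -1·X^2·Y^1·Z^0.
  monomial 1·x^1·y^1 ↦ 1·X^1·Y^1·Z^1.
  monomial 2·x^1·y^0 ↦ 2·X^1·Y^0·Z^2.
  monomial -2·x^0·y^3 ↦ -2·X^0·Y^3·Z^0.
  monomial 1·x^0·y^2 ↦ 1·X^0·Y^2·Z^1.
  monomial 1·x^0·y^1 ↦ 1·X^0·Y^1·Z^2.
  monomial -2·x^0·y^0 ↦ -2·X^0·Y^0·Z^3.
Collecting: F(X, Y, Z) = 2*X**3 - X**2*Y + X*Y*Z + 2*X*Z**2 - 2*Y**3 + Y**2*Z + Y*Z**2 - 2*Z**3.


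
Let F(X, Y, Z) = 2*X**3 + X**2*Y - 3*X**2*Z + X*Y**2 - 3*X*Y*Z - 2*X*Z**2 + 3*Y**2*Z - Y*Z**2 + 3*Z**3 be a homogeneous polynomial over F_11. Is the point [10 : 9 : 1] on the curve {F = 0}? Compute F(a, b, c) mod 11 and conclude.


F(10,9,1) ≡ 2 (mod 11); P is NOT on the curve.

Evaluate F(10, 9, 1) term-by-term (mod 11).
  2*X**3 ↦ 2·1000·1·1 = 2000
  X**2*Y ↦ 1·100·9·1 = 900
  -3*X**2*Z ↦ -3·100·1·1 = -300
  X*Y**2 ↦ 1·10·81·1 = 810
  -3*X*Y*Z ↦ -3·10·9·1 = -270
  -2*X*Z**2 ↦ -2·10·1·1 = -20
  3*Y**2*Z ↦ 3·1·81·1 = 243
  -Y*Z**2 ↦ -1·1·9·1 = -9
  3*Z**3 ↦ 3·1·1·1 = 3
Sum: F(10, 9, 1) = (2000) + (900) + (-300) + (810) + (-270) + (-20) + (243) + (-9) + (3) = 3357.
Reducing mod 11: 3357 ≡ 2 (mod 11).
Since F(a, b, c) ≡ 2 ≠ 0 (mod 11), P does NOT lie on the curve.


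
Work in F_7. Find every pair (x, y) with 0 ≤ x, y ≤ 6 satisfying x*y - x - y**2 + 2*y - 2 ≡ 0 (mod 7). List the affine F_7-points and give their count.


Affine F_7-points: {(1, 4), (1, 6), (2, 2), (5, 0), (6, 3), (6, 5)}; count = 6.

For each of the 49 pairs (x, y) ∈ F_7², evaluate f(x, y) mod 7. Record the zeros.
  x = 0: [0↦5, 1↦6, 2↦5, 3↦2, 4↦4, 5↦4, 6↦2]  zeros at y ∈ ∅
  x = 1: [0↦4, 1↦6, 2↦6, 3↦4, 4↦0, 5↦1, 6↦0]  zeros at y ∈ {4, 6}
  x = 2: [0↦3, 1↦6, 2↦0, 3↦6, 4↦3, 5↦5, 6↦5]  zeros at y ∈ {2}
  x = 3: [0↦2, 1↦6, 2↦1, 3↦1, 4↦6, 5↦2, 6↦3]  zeros at y ∈ ∅
  x = 4: [0↦1, 1↦6, 2↦2, 3↦3, 4↦2, 5↦6, 6↦1]  zeros at y ∈ ∅
  x = 5: [0↦0, 1↦6, 2↦3, 3↦5, 4↦5, 5↦3, 6↦6]  zeros at y ∈ {0}
  x = 6: [0↦6, 1↦6, 2↦4, 3↦0, 4↦1, 5↦0, 6↦4]  zeros at y ∈ {3, 5}
Collecting zeros: affine points = {(1, 4), (1, 6), (2, 2), (5, 0), (6, 3), (6, 5)}.
Total count |C(F_7)_aff| = 6.


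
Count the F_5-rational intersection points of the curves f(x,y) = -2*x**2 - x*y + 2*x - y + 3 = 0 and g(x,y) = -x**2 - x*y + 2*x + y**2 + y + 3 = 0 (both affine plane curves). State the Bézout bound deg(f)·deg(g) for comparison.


Common zeros: {(0, 3), (1, 4)}; count = 2; Bézout bound = 4.

deg(f) = 2, deg(g) = 2, so Bézout bound = 4.
Scan x ∈ F_5. For each x, list the y ∈ F_5 with f(x, y) ≡ 0 and those with g(x, y) ≡ 0 (mod 5); the common zeros in that column are the intersection.
  x = 0: f ≡ 0 at y ∈ {3}; g ≡ 0 at y ∈ {1, 3}; common: {3}.
  x = 1: f ≡ 0 at y ∈ {4}; g ≡ 0 at y ∈ {1, 4}; common: {4}.
  x = 2: f ≡ 0 at y ∈ {3}; g ≡ 0 at y ∈ {2, 4}; common: ∅.
  x = 3: f ≡ 0 at y ∈ {4}; g ≡ 0 at y ∈ {0, 2}; common: ∅.
  x = 4: f ≡ 0 at y ∈ ∅; g ≡ 0 at y ∈ {0, 3}; common: ∅.
Collecting: common zeros = {(0, 3), (1, 4)}, so the count is 2.
Comparison with the Bézout bound: 2 ≤ 4 = deg(f)·deg(g), as expected for curves with no common component (the affine F_5-count falls short of the bound because intersections may lie at infinity, over extension fields, or carry multiplicity).


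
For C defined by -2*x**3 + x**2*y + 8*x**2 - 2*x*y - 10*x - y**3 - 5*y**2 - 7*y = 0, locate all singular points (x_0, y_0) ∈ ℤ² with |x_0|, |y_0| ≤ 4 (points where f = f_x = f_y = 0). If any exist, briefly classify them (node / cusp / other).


Singular points: {(1, -2)}; classification: cusp.

Compute partial derivatives:
  f_x = -6*x**2 + 2*x*y + 16*x - 2*y - 10.
  f_y = x**2 - 2*x - 3*y**2 - 10*y - 7.
Scan x_0 ∈ {−4, ..., 4}. For each x_0, f_y(x_0, y) is a polynomial in y; find its integer roots y ∈ {−4, ..., 4}, then test f_x and f at those candidates.
  x = -4: f_y(-4, y) = -3*y**2 - 10*y + 17; no integer root y with |y| ≤ 4.
  x = -3: f_y(-3, y) = -3*y**2 - 10*y + 8; vanishes at y ∈ {-4}. (-3, -4): f_x = -80 ≠ 0.
  x = -2: f_y(-2, y) = -3*y**2 - 10*y + 1; no integer root y with |y| ≤ 4.
  x = -1: f_y(-1, y) = -3*y**2 - 10*y - 4; no integer root y with |y| ≤ 4.
  x = 0: f_y(0, y) = -3*y**2 - 10*y - 7; vanishes at y ∈ {-1}. (0, -1): f_x = -8 ≠ 0.
  x = 1: f_y(1, y) = -3*y**2 - 10*y - 8; vanishes at y ∈ {-2}. (1, -2): f_x = 0, f = 0 — SINGULAR.
  x = 2: f_y(2, y) = -3*y**2 - 10*y - 7; vanishes at y ∈ {-1}. (2, -1): f_x = -4 ≠ 0.
  x = 3: f_y(3, y) = -3*y**2 - 10*y - 4; no integer root y with |y| ≤ 4.
  x = 4: f_y(4, y) = -3*y**2 - 10*y + 1; no integer root y with |y| ≤ 4.
Only singular point on the grid: (1, -2).
Classify: substitute x = 1 + u, y = -2 + v and expand: f = -2*u**3 + u**2*v - v**3 + v**2.
No constant or linear terms (consistent with a singular point). Quadratic part: v**2. Cubic part: -2*u**3 + u**2*v - v**3.
The quadratic part v**2 is a perfect square, so there is a single (double) tangent line v = 0, i.e. y = -2. Restricting the cubic part to that line (v = 0) leaves -2*u**3 ≠ 0, so f is not divisible by v and the branch is v² ≈ 2*u**3 to lowest order — this is a cusp.
Classification: cusp.


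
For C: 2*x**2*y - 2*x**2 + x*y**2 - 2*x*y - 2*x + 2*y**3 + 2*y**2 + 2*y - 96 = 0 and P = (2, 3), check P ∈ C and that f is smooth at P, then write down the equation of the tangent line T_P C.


Tangent line at P: 17*x + 84*y - 286 = 0.

Step 1: f(2, 3) = 0, so P lies on C.
Step 2: partial derivatives
  f_x(x, y) = 4*x*y - 4*x + y**2 - 2*y - 2, f_y(x, y) = 2*x**2 + 2*x*y - 2*x + 6*y**2 + 4*y + 2.
  f_x(P) = 17, f_y(P) = 84 (gradient nonzero, so P is smooth).
Step 3: tangent line at P: 17·(x − 2) + 84·(y − 3) = 0.
Expanding: 17*x + 84*y - 286 = 0.


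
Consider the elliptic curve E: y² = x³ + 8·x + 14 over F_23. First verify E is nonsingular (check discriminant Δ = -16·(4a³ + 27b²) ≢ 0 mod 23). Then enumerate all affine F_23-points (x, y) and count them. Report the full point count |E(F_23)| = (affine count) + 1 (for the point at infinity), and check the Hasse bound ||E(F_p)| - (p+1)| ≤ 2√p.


Affine points = {(1, 0), (4, 8), (4, 15), (5, 8), (5, 15), (6, 5), (6, 18), (10, 6), (10, 17), (14, 8), (14, 15), (15, 6), (15, 17), (16, 11), (16, 12), (17, 7), (17, 16), (20, 3), (20, 20), (21, 6), (21, 17)}; affine count = 21; |E(F_23)| = 22.

Discriminant check: Δ ∝ 4a³ + 27b² = 4·8³ + 27·14² = 4·512 + 27·196 ≡ 3 (mod 23). Nonzero ⇒ E is nonsingular.
For each x ∈ F_23, compute rhs = x³ + 8·x + 14 mod 23, then count y ∈ F_23 with y² ≡ rhs.
  x = 0: rhs = 14, matching y values: none (0 points).
  x = 1: rhs = 0, matching y values: 0 (1 points).
  x = 2: rhs = 15, matching y values: none (0 points).
  x = 3: rhs = 19, matching y values: none (0 points).
  x = 4: rhs = 18, matching y values: 8, 15 (2 points).
  x = 5: rhs = 18, matching y values: 8, 15 (2 points).
  x = 6: rhs = 2, matching y values: 5, 18 (2 points).
  x = 7: rhs = 22, matching y values: none (0 points).
  x = 8: rhs = 15, matching y values: none (0 points).
  x = 9: rhs = 10, matching y values: none (0 points).
  x = 10: rhs = 13, matching y values: 6, 17 (2 points).
  x = 11: rhs = 7, matching y values: none (0 points).
  x = 12: rhs = 21, matching y values: none (0 points).
  x = 13: rhs = 15, matching y values: none (0 points).
  x = 14: rhs = 18, matching y values: 8, 15 (2 points).
  x = 15: rhs = 13, matching y values: 6, 17 (2 points).
  x = 16: rhs = 6, matching y values: 11, 12 (2 points).
  x = 17: rhs = 3, matching y values: 7, 16 (2 points).
  x = 18: rhs = 10, matching y values: none (0 points).
  x = 19: rhs = 10, matching y values: none (0 points).
  x = 20: rhs = 9, matching y values: 3, 20 (2 points).
  x = 21: rhs = 13, matching y values: 6, 17 (2 points).
  x = 22: rhs = 5, matching y values: none (0 points).
Total affine count: 21.
Full point count |E(F_23)| = 21 + 1 = 22.
Hasse bound: |22 − (23+1)| = |-2| = 2 ≤ 2√23 ≈ 9.5917 ✓.


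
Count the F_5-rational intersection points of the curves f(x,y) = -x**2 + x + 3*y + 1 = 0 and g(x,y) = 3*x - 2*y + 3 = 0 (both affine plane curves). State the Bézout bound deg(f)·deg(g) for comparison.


Common zeros: {(1, 3), (2, 2)}; count = 2; Bézout bound = 2.

deg(f) = 2, deg(g) = 1, so Bézout bound = 2.
Scan x ∈ F_5. For each x, list the y ∈ F_5 with f(x, y) ≡ 0 and those with g(x, y) ≡ 0 (mod 5); the common zeros in that column are the intersection.
  x = 0: f ≡ 0 at y ∈ {3}; g ≡ 0 at y ∈ {4}; common: ∅.
  x = 1: f ≡ 0 at y ∈ {3}; g ≡ 0 at y ∈ {3}; common: {3}.
  x = 2: f ≡ 0 at y ∈ {2}; g ≡ 0 at y ∈ {2}; common: {2}.
  x = 3: f ≡ 0 at y ∈ {0}; g ≡ 0 at y ∈ {1}; common: ∅.
  x = 4: f ≡ 0 at y ∈ {2}; g ≡ 0 at y ∈ {0}; common: ∅.
Collecting: common zeros = {(1, 3), (2, 2)}, so the count is 2.
Comparison with the Bézout bound: 2 ≤ 2 = deg(f)·deg(g), as expected for curves with no common component (the bound is attained).


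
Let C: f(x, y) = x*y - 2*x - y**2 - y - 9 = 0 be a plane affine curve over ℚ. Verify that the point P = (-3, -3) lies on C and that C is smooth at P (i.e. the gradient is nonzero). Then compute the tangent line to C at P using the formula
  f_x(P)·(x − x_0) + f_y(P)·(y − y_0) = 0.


Tangent line at P: -5*x + 2*y - 9 = 0.

Step 1: f(-3, -3) = 0, so P lies on C.
Step 2: partial derivatives
  f_x(x, y) = y - 2, f_y(x, y) = x - 2*y - 1.
  f_x(P) = -5, f_y(P) = 2 (gradient nonzero, so P is smooth).
Step 3: tangent line at P: -5·(x − -3) + 2·(y − -3) = 0.
Expanding: -5*x + 2*y - 9 = 0.


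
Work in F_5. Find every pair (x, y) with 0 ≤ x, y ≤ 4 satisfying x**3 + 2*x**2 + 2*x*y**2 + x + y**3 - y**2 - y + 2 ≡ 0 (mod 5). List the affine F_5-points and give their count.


Affine F_5-points: {(2, 0), (3, 0), (3, 1), (3, 4)}; count = 4.

For each of the 25 pairs (x, y) ∈ F_5², evaluate f(x, y) mod 5. Record the zeros.
  x = 0: [0↦2, 1↦1, 2↦4, 3↦2, 4↦1]  zeros at y ∈ ∅
  x = 1: [0↦1, 1↦2, 2↦1, 3↦4, 4↦2]  zeros at y ∈ ∅
  x = 2: [0↦0, 1↦3, 2↦3, 3↦1, 4↦3]  zeros at y ∈ {0}
  x = 3: [0↦0, 1↦0, 2↦1, 3↦4, 4↦0]  zeros at y ∈ {0, 1, 4}
  x = 4: [0↦2, 1↦4, 2↦1, 3↦4, 4↦4]  zeros at y ∈ ∅
Collecting zeros: affine points = {(2, 0), (3, 0), (3, 1), (3, 4)}.
Total count |C(F_5)_aff| = 4.


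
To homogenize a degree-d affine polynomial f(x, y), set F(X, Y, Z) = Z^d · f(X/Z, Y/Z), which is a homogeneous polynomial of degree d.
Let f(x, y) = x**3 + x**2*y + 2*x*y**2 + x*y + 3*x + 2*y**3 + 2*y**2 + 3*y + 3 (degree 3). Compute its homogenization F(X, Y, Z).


F(X, Y, Z) = X**3 + X**2*Y + 2*X*Y**2 + X*Y*Z + 3*X*Z**2 + 2*Y**3 + 2*Y**2*Z + 3*Y*Z**2 + 3*Z**3

deg(f) = 3.
Substitute x = X/Z, y = Y/Z into f, then multiply by Z^3.
  monomial 1·x^3·y^0 ↦ 1·X^3·Y^0·Z^0.
  monomial 1·x^2·y^1 ↦ 1·X^2·Y^1·Z^0.
  monomial 2·x^1·y^2 ↦ 2·X^1·Y^2·Z^0.
  monomial 1·x^1·y^1 ↦ 1·X^1·Y^1·Z^1.
  monomial 3·x^1·y^0 ↦ 3·X^1·Y^0·Z^2.
  monomial 2·x^0·y^3 ↦ 2·X^0·Y^3·Z^0.
  monomial 2·x^0·y^2 ↦ 2·X^0·Y^2·Z^1.
  monomial 3·x^0·y^1 ↦ 3·X^0·Y^1·Z^2.
  monomial 3·x^0·y^0 ↦ 3·X^0·Y^0·Z^3.
Collecting: F(X, Y, Z) = X**3 + X**2*Y + 2*X*Y**2 + X*Y*Z + 3*X*Z**2 + 2*Y**3 + 2*Y**2*Z + 3*Y*Z**2 + 3*Z**3.


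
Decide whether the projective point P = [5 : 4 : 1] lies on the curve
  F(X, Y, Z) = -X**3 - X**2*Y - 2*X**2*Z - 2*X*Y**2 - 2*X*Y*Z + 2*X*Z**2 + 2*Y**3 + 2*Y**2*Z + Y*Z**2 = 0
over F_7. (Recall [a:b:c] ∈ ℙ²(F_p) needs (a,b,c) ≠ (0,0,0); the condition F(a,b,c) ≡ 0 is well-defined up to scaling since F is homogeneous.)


F(5,4,1) ≡ 0 (mod 7); P is on the curve.

Evaluate F(5, 4, 1) term-by-term (mod 7).
  -X**3 ↦ -1·125·1·1 = -125
  -X**2*Y ↦ -1·25·4·1 = -100
  -2*X**2*Z ↦ -2·25·1·1 = -50
  -2*X*Y**2 ↦ -2·5·16·1 = -160
  -2*X*Y*Z ↦ -2·5·4·1 = -40
  2*X*Z**2 ↦ 2·5·1·1 = 10
  2*Y**3 ↦ 2·1·64·1 = 128
  2*Y**2*Z ↦ 2·1·16·1 = 32
  Y*Z**2 ↦ 1·1·4·1 = 4
Sum: F(5, 4, 1) = (-125) + (-100) + (-50) + (-160) + (-40) + (10) + (128) + (32) + (4) = -301.
Reducing mod 7: -301 ≡ 0 (mod 7).
Since F(a, b, c) ≡ 0 (mod 7), P lies on the curve.


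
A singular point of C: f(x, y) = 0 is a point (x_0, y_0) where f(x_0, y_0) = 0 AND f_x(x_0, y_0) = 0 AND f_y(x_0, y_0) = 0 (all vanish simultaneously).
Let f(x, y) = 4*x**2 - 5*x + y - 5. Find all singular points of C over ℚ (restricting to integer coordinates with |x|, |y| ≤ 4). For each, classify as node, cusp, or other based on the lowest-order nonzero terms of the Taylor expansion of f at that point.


No singular points in the scanned grid; C is smooth there.

Compute partial derivatives:
  f_x = 8*x - 5.
  f_y = 1.
f_y = 1 is a nonzero constant, so f_y never vanishes: no point (x, y) can satisfy f = f_x = f_y = 0. In particular no (x, y) ∈ {−4, ..., 4}² is singular; the curve is smooth.


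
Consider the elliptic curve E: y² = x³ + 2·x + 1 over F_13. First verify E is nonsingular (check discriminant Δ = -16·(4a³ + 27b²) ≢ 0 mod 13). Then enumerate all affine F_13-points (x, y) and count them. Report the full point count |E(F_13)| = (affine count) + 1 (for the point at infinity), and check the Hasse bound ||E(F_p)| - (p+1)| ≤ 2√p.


Affine points = {(0, 1), (0, 12), (1, 2), (1, 11), (2, 0), (8, 3), (8, 10)}; affine count = 7; |E(F_13)| = 8.

Discriminant check: Δ ∝ 4a³ + 27b² = 4·2³ + 27·1² = 4·8 + 27·1 ≡ 7 (mod 13). Nonzero ⇒ E is nonsingular.
For each x ∈ F_13, compute rhs = x³ + 2·x + 1 mod 13, then count y ∈ F_13 with y² ≡ rhs.
  x = 0: rhs = 1, matching y values: 1, 12 (2 points).
  x = 1: rhs = 4, matching y values: 2, 11 (2 points).
  x = 2: rhs = 0, matching y values: 0 (1 points).
  x = 3: rhs = 8, matching y values: none (0 points).
  x = 4: rhs = 8, matching y values: none (0 points).
  x = 5: rhs = 6, matching y values: none (0 points).
  x = 6: rhs = 8, matching y values: none (0 points).
  x = 7: rhs = 7, matching y values: none (0 points).
  x = 8: rhs = 9, matching y values: 3, 10 (2 points).
  x = 9: rhs = 7, matching y values: none (0 points).
  x = 10: rhs = 7, matching y values: none (0 points).
  x = 11: rhs = 2, matching y values: none (0 points).
  x = 12: rhs = 11, matching y values: none (0 points).
Total affine count: 7.
Full point count |E(F_13)| = 7 + 1 = 8.
Hasse bound: |8 − (13+1)| = |-6| = 6 ≤ 2√13 ≈ 7.2111 ✓.


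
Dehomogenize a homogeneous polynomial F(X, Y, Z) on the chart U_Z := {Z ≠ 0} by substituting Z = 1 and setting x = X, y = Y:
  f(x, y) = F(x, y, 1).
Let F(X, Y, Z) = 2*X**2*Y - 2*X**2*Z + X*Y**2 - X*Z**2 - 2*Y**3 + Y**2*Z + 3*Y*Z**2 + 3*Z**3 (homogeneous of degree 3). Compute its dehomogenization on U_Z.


f(x, y) = 2*x**2*y - 2*x**2 + x*y**2 - x - 2*y**3 + y**2 + 3*y + 3

On U_Z we set Z = 1. Each monomial c·X^i·Y^j·Z^k in F becomes c·x^i·y^j·1^k = c·x^i·y^j.
Substituting Z = 1: F(X, Y, 1) = 2*x**2*y - 2*x**2 + x*y**2 - x - 2*y**3 + y**2 + 3*y + 3.
Note: deg(f) ≤ deg(F) = 3; strict inequality happens when F is divisible by Z (lost terms).


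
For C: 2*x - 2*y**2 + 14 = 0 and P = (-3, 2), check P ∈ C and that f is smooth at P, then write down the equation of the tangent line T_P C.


Tangent line at P: 2*x - 8*y + 22 = 0.

Step 1: f(-3, 2) = 0, so P lies on C.
Step 2: partial derivatives
  f_x(x, y) = 2, f_y(x, y) = -4*y.
  f_x(P) = 2, f_y(P) = -8 (gradient nonzero, so P is smooth).
Step 3: tangent line at P: 2·(x − -3) + -8·(y − 2) = 0.
Expanding: 2*x - 8*y + 22 = 0.


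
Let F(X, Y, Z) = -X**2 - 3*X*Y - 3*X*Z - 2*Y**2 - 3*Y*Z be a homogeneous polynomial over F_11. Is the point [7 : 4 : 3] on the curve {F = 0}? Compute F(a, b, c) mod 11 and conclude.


F(7,4,3) ≡ 0 (mod 11); P is on the curve.

Evaluate F(7, 4, 3) term-by-term (mod 11).
  -X**2 ↦ -1·49·1·1 = -49
  -3*X*Y ↦ -3·7·4·1 = -84
  -3*X*Z ↦ -3·7·1·3 = -63
  -2*Y**2 ↦ -2·1·16·1 = -32
  -3*Y*Z ↦ -3·1·4·3 = -36
Sum: F(7, 4, 3) = (-49) + (-84) + (-63) + (-32) + (-36) = -264.
Reducing mod 11: -264 ≡ 0 (mod 11).
Since F(a, b, c) ≡ 0 (mod 11), P lies on the curve.


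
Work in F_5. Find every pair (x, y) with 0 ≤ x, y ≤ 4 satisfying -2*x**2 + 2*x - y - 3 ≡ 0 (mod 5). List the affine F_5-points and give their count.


Affine F_5-points: {(0, 2), (1, 2), (2, 3), (3, 0), (4, 3)}; count = 5.

For each of the 25 pairs (x, y) ∈ F_5², evaluate f(x, y) mod 5. Record the zeros.
  x = 0: [0↦2, 1↦1, 2↦0, 3↦4, 4↦3]  zeros at y ∈ {2}
  x = 1: [0↦2, 1↦1, 2↦0, 3↦4, 4↦3]  zeros at y ∈ {2}
  x = 2: [0↦3, 1↦2, 2↦1, 3↦0, 4↦4]  zeros at y ∈ {3}
  x = 3: [0↦0, 1↦4, 2↦3, 3↦2, 4↦1]  zeros at y ∈ {0}
  x = 4: [0↦3, 1↦2, 2↦1, 3↦0, 4↦4]  zeros at y ∈ {3}
Collecting zeros: affine points = {(0, 2), (1, 2), (2, 3), (3, 0), (4, 3)}.
Total count |C(F_5)_aff| = 5.


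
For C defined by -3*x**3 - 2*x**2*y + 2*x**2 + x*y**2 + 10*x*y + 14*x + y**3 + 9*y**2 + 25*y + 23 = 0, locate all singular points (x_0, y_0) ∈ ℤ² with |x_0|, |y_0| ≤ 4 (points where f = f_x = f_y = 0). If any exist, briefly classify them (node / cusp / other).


Singular points: {(1, -3)}; classification: node.

Compute partial derivatives:
  f_x = -9*x**2 - 4*x*y + 4*x + y**2 + 10*y + 14.
  f_y = -2*x**2 + 2*x*y + 10*x + 3*y**2 + 18*y + 25.
Scan x_0 ∈ {−4, ..., 4}. For each x_0, f_y(x_0, y) is a polynomial in y; find its integer roots y ∈ {−4, ..., 4}, then test f_x and f at those candidates.
  x = -4: f_y(-4, y) = 3*y**2 + 10*y - 47; no integer root y with |y| ≤ 4.
  x = -3: f_y(-3, y) = 3*y**2 + 12*y - 23; no integer root y with |y| ≤ 4.
  x = -2: f_y(-2, y) = 3*y**2 + 14*y - 3; no integer root y with |y| ≤ 4.
  x = -1: f_y(-1, y) = 3*y**2 + 16*y + 13; vanishes at y ∈ {-1}. (-1, -1): f_x = -12 ≠ 0.
  x = 0: f_y(0, y) = 3*y**2 + 18*y + 25; no integer root y with |y| ≤ 4.
  x = 1: f_y(1, y) = 3*y**2 + 20*y + 33; vanishes at y ∈ {-3}. (1, -3): f_x = 0, f = 0 — SINGULAR.
  x = 2: f_y(2, y) = 3*y**2 + 22*y + 37; no integer root y with |y| ≤ 4.
  x = 3: f_y(3, y) = 3*y**2 + 24*y + 37; no integer root y with |y| ≤ 4.
  x = 4: f_y(4, y) = 3*y**2 + 26*y + 33; no integer root y with |y| ≤ 4.
Only singular point on the grid: (1, -3).
Classify: substitute x = 1 + u, y = -3 + v and expand: f = -3*u**3 - 2*u**2*v - u**2 + u*v**2 + v**3 + v**2.
No constant or linear terms (consistent with a singular point). Quadratic part: -u**2 + v**2. Cubic part: -3*u**3 - 2*u**2*v + u*v**2 + v**3.
The quadratic part v**2 - u**2 = (v − u)(v + u) splits into two distinct linear factors, so there are two distinct tangent lines y − -3 = ±(x − 1) — this is a node (ordinary double point).
Classification: node.


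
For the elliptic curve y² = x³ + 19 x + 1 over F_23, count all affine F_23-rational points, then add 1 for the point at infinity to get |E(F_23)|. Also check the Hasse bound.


Affine points = {(0, 1), (0, 22), (2, 1), (2, 22), (3, 4), (3, 19), (4, 7), (4, 16), (6, 3), (6, 20), (9, 2), (9, 21), (10, 8), (10, 15), (11, 0), (12, 5), (12, 18), (15, 2), (15, 21), (16, 10), (16, 13), (17, 4), (17, 19), (20, 3), (20, 20), (21, 1), (21, 22), (22, 2), (22, 21)}; affine count = 29; |E(F_23)| = 30.

Discriminant check: Δ ∝ 4a³ + 27b² = 4·19³ + 27·1² = 4·6859 + 27·1 ≡ 1 (mod 23). Nonzero ⇒ E is nonsingular.
For each x ∈ F_23, compute rhs = x³ + 19·x + 1 mod 23, then count y ∈ F_23 with y² ≡ rhs.
  x = 0: rhs = 1, matching y values: 1, 22 (2 points).
  x = 1: rhs = 21, matching y values: none (0 points).
  x = 2: rhs = 1, matching y values: 1, 22 (2 points).
  x = 3: rhs = 16, matching y values: 4, 19 (2 points).
  x = 4: rhs = 3, matching y values: 7, 16 (2 points).
  x = 5: rhs = 14, matching y values: none (0 points).
  x = 6: rhs = 9, matching y values: 3, 20 (2 points).
  x = 7: rhs = 17, matching y values: none (0 points).
  x = 8: rhs = 21, matching y values: none (0 points).
  x = 9: rhs = 4, matching y values: 2, 21 (2 points).
  x = 10: rhs = 18, matching y values: 8, 15 (2 points).
  x = 11: rhs = 0, matching y values: 0 (1 points).
  x = 12: rhs = 2, matching y values: 5, 18 (2 points).
  x = 13: rhs = 7, matching y values: none (0 points).
  x = 14: rhs = 21, matching y values: none (0 points).
  x = 15: rhs = 4, matching y values: 2, 21 (2 points).
  x = 16: rhs = 8, matching y values: 10, 13 (2 points).
  x = 17: rhs = 16, matching y values: 4, 19 (2 points).
  x = 18: rhs = 11, matching y values: none (0 points).
  x = 19: rhs = 22, matching y values: none (0 points).
  x = 20: rhs = 9, matching y values: 3, 20 (2 points).
  x = 21: rhs = 1, matching y values: 1, 22 (2 points).
  x = 22: rhs = 4, matching y values: 2, 21 (2 points).
Total affine count: 29.
Full point count |E(F_23)| = 29 + 1 = 30.
Hasse bound: |30 − (23+1)| = |6| = 6 ≤ 2√23 ≈ 9.5917 ✓.


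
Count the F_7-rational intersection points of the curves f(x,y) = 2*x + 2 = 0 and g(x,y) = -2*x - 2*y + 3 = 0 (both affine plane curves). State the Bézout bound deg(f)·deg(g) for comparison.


Common zeros: {(6, 6)}; count = 1; Bézout bound = 1.

deg(f) = 1, deg(g) = 1, so Bézout bound = 1.
Scan x ∈ F_7. For each x, list the y ∈ F_7 with f(x, y) ≡ 0 and those with g(x, y) ≡ 0 (mod 7); the common zeros in that column are the intersection.
  x = 0: f ≡ 0 at y ∈ ∅; g ≡ 0 at y ∈ {5}; common: ∅.
  x = 1: f ≡ 0 at y ∈ ∅; g ≡ 0 at y ∈ {4}; common: ∅.
  x = 2: f ≡ 0 at y ∈ ∅; g ≡ 0 at y ∈ {3}; common: ∅.
  x = 3: f ≡ 0 at y ∈ ∅; g ≡ 0 at y ∈ {2}; common: ∅.
  x = 4: f ≡ 0 at y ∈ ∅; g ≡ 0 at y ∈ {1}; common: ∅.
  x = 5: f ≡ 0 at y ∈ ∅; g ≡ 0 at y ∈ {0}; common: ∅.
  x = 6: f ≡ 0 at y ∈ {0, 1, 2, 3, 4, 5, 6}; g ≡ 0 at y ∈ {6}; common: {6}.
Collecting: common zeros = {(6, 6)}, so the count is 1.
Comparison with the Bézout bound: 1 ≤ 1 = deg(f)·deg(g), as expected for curves with no common component (the bound is attained).


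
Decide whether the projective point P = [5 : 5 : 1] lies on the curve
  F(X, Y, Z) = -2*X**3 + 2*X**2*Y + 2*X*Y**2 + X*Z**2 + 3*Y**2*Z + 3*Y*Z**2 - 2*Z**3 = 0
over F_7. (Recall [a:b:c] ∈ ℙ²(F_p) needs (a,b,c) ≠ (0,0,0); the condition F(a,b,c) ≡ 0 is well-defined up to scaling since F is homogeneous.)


F(5,5,1) ≡ 0 (mod 7); P is on the curve.

Evaluate F(5, 5, 1) term-by-term (mod 7).
  -2*X**3 ↦ -2·125·1·1 = -250
  2*X**2*Y ↦ 2·25·5·1 = 250
  2*X*Y**2 ↦ 2·5·25·1 = 250
  X*Z**2 ↦ 1·5·1·1 = 5
  3*Y**2*Z ↦ 3·1·25·1 = 75
  3*Y*Z**2 ↦ 3·1·5·1 = 15
  -2*Z**3 ↦ -2·1·1·1 = -2
Sum: F(5, 5, 1) = (-250) + (250) + (250) + (5) + (75) + (15) + (-2) = 343.
Reducing mod 7: 343 ≡ 0 (mod 7).
Since F(a, b, c) ≡ 0 (mod 7), P lies on the curve.


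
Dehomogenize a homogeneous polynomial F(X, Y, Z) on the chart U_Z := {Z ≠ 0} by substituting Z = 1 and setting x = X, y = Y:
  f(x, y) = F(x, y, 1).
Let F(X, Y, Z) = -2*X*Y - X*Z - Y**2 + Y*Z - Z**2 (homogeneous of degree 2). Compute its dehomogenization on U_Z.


f(x, y) = -2*x*y - x - y**2 + y - 1

On U_Z we set Z = 1. Each monomial c·X^i·Y^j·Z^k in F becomes c·x^i·y^j·1^k = c·x^i·y^j.
Substituting Z = 1: F(X, Y, 1) = -2*x*y - x - y**2 + y - 1.
Note: deg(f) ≤ deg(F) = 2; strict inequality happens when F is divisible by Z (lost terms).


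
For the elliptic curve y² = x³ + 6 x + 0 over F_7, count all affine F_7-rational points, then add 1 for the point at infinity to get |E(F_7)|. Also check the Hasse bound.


Affine points = {(0, 0), (1, 0), (4, 2), (4, 5), (5, 1), (5, 6), (6, 0)}; affine count = 7; |E(F_7)| = 8.

Discriminant check: Δ ∝ 4a³ + 27b² = 4·6³ + 27·0² = 4·216 + 27·0 ≡ 3 (mod 7). Nonzero ⇒ E is nonsingular.
For each x ∈ F_7, compute rhs = x³ + 6·x + 0 mod 7, then count y ∈ F_7 with y² ≡ rhs.
  x = 0: rhs = 0, matching y values: 0 (1 points).
  x = 1: rhs = 0, matching y values: 0 (1 points).
  x = 2: rhs = 6, matching y values: none (0 points).
  x = 3: rhs = 3, matching y values: none (0 points).
  x = 4: rhs = 4, matching y values: 2, 5 (2 points).
  x = 5: rhs = 1, matching y values: 1, 6 (2 points).
  x = 6: rhs = 0, matching y values: 0 (1 points).
Total affine count: 7.
Full point count |E(F_7)| = 7 + 1 = 8.
Hasse bound: |8 − (7+1)| = |0| = 0 ≤ 2√7 ≈ 5.2915 ✓.
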